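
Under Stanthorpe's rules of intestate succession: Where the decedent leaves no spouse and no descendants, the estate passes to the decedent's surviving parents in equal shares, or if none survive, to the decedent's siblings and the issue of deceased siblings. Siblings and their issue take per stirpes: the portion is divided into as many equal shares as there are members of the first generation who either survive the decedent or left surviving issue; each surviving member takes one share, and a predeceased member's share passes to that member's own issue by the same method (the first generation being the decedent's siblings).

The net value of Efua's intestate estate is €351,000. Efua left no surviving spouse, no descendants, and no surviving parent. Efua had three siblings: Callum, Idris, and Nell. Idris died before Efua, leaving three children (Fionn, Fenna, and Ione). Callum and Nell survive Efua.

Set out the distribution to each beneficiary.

Callum: €117,000; Fionn: €39,000; Fenna: €39,000; Ione: €39,000; Nell: €117,000

The entire €351,000 passes to the siblings and their issue.
That amount (€351,000) is divided into 3 shares of €117,000: Callum and Nell each take €117,000; Idris's €117,000 share passes to Idris's issue.
Idris's share (€117,000) is divided into 3 shares of €39,000: Fionn, Fenna, and Ione each take €39,000.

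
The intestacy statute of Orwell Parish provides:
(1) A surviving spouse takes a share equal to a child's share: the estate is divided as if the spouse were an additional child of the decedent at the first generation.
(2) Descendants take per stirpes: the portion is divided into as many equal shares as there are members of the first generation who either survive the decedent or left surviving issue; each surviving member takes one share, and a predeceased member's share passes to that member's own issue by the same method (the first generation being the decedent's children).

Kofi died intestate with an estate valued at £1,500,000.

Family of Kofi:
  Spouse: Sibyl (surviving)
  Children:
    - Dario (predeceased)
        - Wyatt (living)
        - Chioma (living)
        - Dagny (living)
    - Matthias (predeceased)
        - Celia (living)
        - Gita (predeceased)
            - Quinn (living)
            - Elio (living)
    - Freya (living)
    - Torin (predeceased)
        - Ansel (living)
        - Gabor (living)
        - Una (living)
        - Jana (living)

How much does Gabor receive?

Gabor receives £75,000.

The spouse counts as an additional share at the children's level, so there are 5 primary shares of £300,000. Sibyl takes one such share (£300,000).
The children's combined portion (£1,200,000) is divided into 4 shares of £300,000: Freya takes £300,000; Dario's £300,000 share passes to Dario's issue; Matthias's £300,000 share passes to Matthias's issue; Torin's £300,000 share passes to Torin's issue.
Dario's share (£300,000) is divided into 3 shares of £100,000: Wyatt, Chioma, and Dagny each take £100,000.
Matthias's share (£300,000) is divided into 2 shares of £150,000: Celia takes £150,000; Gita's £150,000 share passes to Gita's issue.
Gita's share (£150,000) is divided into 2 shares of £75,000: Quinn and Elio each take £75,000.
Torin's share (£300,000) is divided into 4 shares of £75,000: Ansel, Gabor, Una, and Jana each take £75,000.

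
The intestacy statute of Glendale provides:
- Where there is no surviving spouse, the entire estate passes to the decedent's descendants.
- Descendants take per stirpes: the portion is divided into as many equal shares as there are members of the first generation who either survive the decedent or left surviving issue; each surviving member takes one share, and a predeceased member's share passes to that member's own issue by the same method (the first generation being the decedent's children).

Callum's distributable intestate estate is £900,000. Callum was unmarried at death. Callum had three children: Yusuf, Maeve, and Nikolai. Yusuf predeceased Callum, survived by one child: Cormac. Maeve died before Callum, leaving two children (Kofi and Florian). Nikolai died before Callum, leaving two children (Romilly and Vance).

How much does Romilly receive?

The entire £900,000 passes to the descendants.
That amount (£900,000) is divided into 3 shares of £300,000: Yusuf's £300,000 share passes to Yusuf's issue; Maeve's £300,000 share passes to Maeve's issue; Nikolai's £300,000 share passes to Nikolai's issue.
Yusuf's share (£300,000) passes entirely to Cormac.
Maeve's share (£300,000) is divided into 2 shares of £150,000: Kofi and Florian each take £150,000.
Nikolai's share (£300,000) is divided into 2 shares of £150,000: Romilly and Vance each take £150,000.

Romilly receives £150,000.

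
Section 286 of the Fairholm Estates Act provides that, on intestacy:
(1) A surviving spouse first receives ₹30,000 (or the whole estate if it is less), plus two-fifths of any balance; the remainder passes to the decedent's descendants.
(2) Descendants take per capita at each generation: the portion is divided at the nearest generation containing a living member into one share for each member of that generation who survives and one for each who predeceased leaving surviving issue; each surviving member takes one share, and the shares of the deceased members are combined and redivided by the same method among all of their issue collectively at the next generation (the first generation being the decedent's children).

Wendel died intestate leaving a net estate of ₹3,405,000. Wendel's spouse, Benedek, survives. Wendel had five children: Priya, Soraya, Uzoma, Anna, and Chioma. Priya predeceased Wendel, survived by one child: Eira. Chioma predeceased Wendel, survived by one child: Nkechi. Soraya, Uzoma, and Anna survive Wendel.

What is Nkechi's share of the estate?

Nkechi receives ₹405,000.

Benedek first takes ₹30,000, leaving a balance of ₹3,375,000. Benedek then takes two-fifths of the balance (₹1,350,000), for a total of ₹1,380,000. The remaining ₹2,025,000 passes to the descendants.
The descendants' portion (₹2,025,000) is divided at the children's generation into 5 shares of ₹405,000. Soraya, Uzoma, and Anna each take ₹405,000. The 2 shares of the deceased (Priya and Chioma) are combined into a pool of ₹810,000.
That pool (₹810,000) is divided at the grandchildren's generation equally among Eira and Nkechi: ₹405,000 each.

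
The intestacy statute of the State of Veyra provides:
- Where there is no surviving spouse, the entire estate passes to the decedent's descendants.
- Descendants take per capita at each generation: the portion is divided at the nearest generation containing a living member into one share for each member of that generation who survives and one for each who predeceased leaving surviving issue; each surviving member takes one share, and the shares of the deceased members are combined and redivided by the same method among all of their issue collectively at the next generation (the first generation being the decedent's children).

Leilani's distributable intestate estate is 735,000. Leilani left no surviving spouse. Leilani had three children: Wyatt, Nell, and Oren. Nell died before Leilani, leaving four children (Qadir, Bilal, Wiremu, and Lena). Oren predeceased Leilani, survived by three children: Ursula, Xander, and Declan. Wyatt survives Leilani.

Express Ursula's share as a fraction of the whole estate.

Ursula receives 2/21 of the estate.

The entire 735,000 passes to the descendants.
That amount (735,000) is divided at the children's generation into 3 shares of 245,000. Wyatt takes 245,000. The 2 shares of the deceased (Nell and Oren) are combined into a pool of 490,000.
That pool (490,000) is divided at the grandchildren's generation equally among Qadir, Bilal, Wiremu, Lena, Ursula, Xander, and Declan: 70,000 each.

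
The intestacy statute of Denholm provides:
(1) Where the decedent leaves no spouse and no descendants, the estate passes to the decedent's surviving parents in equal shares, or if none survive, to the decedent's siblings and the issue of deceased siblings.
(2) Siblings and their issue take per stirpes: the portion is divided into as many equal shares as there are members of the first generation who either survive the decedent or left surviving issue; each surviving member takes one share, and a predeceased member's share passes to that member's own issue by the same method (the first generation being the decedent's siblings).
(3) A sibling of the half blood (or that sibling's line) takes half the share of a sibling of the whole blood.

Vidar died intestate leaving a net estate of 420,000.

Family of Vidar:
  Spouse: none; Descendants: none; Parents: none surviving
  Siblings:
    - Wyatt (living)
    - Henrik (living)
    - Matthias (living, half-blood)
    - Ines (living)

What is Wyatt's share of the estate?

The entire 420,000 passes to the siblings and their issue.
Counting each half-blood sibling's line as half a unit, there are 7/2 units in 420,000, so one unit is 120,000. Whole-blood lines (Wyatt, Henrik, and Ines) take 120,000 each; half-blood lines (Matthias) take 60,000 each.

Wyatt receives 120,000.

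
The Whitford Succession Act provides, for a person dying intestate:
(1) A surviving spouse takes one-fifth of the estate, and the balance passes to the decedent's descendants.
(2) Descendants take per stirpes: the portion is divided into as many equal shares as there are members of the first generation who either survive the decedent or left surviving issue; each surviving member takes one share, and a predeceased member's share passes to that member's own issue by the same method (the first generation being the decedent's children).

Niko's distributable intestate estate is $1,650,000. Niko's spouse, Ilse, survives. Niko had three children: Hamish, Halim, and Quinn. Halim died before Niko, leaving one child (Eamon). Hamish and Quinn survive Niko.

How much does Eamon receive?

Ilse takes one-fifth of $1,650,000 = $330,000. The remaining $1,320,000 passes to the descendants.
The descendants' portion ($1,320,000) is divided into 3 shares of $440,000: Hamish and Quinn each take $440,000; Halim's $440,000 share passes to Halim's issue.
Halim's share ($440,000) passes entirely to Eamon.

Eamon receives $440,000.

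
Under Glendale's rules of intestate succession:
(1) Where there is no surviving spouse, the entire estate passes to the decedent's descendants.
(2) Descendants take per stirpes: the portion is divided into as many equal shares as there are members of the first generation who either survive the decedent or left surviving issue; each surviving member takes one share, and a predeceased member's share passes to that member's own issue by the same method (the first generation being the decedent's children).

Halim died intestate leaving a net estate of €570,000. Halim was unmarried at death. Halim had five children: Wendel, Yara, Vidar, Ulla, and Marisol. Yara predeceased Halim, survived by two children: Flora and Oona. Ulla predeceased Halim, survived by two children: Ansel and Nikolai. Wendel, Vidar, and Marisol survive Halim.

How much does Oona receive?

The entire €570,000 passes to the descendants.
That amount (€570,000) is divided into 5 shares of €114,000: Wendel, Vidar, and Marisol each take €114,000; Yara's €114,000 share passes to Yara's issue; Ulla's €114,000 share passes to Ulla's issue.
Yara's share (€114,000) is divided into 2 shares of €57,000: Flora and Oona each take €57,000.
Ulla's share (€114,000) is divided into 2 shares of €57,000: Ansel and Nikolai each take €57,000.

Oona receives €57,000.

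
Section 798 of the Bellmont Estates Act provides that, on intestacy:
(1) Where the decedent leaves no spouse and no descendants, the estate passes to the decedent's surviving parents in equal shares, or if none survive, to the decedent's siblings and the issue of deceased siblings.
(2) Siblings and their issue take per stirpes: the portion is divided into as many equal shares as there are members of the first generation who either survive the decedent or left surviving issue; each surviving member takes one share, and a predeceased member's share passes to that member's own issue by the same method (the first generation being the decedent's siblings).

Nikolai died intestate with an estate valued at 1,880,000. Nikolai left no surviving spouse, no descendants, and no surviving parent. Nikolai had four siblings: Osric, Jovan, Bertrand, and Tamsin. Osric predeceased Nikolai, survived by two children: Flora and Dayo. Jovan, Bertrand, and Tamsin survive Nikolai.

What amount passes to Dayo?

Dayo receives 235,000.

The entire 1,880,000 passes to the siblings and their issue.
That amount (1,880,000) is divided into 4 shares of 470,000: Jovan, Bertrand, and Tamsin each take 470,000; Osric's 470,000 share passes to Osric's issue.
Osric's share (470,000) is divided into 2 shares of 235,000: Flora and Dayo each take 235,000.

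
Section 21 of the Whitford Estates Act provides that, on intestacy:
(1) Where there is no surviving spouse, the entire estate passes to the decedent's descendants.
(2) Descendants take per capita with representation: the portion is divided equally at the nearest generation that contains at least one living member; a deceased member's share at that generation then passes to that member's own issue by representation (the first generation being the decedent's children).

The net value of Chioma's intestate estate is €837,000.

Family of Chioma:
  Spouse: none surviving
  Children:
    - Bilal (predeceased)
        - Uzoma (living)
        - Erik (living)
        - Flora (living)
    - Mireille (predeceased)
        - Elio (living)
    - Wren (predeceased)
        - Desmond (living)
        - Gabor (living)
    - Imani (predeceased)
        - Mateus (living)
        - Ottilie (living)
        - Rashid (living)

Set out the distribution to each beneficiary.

The entire €837,000 passes to the descendants.
No child survives, so the initial division is made at the grandchildren's generation.
That amount (€837,000) is divided into 9 shares of €93,000: Uzoma, Erik, Flora, Elio, Desmond, Gabor, Mateus, Ottilie, and Rashid each take €93,000.

Uzoma: €93,000; Erik: €93,000; Flora: €93,000; Elio: €93,000; Desmond: €93,000; Gabor: €93,000; Mateus: €93,000; Ottilie: €93,000; Rashid: €93,000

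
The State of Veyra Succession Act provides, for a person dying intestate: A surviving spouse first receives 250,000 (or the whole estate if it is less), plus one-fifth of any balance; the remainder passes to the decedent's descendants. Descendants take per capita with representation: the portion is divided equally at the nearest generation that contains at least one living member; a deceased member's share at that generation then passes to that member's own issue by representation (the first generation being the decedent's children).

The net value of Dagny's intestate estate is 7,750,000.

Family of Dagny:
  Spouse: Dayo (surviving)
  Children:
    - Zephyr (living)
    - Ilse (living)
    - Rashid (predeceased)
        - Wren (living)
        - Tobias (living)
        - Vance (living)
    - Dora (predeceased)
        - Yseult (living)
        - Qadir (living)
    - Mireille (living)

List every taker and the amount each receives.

Dayo first takes 250,000, leaving a balance of 7,500,000. Dayo then takes one-fifth of the balance (1,500,000), for a total of 1,750,000. The remaining 6,000,000 passes to the descendants.
The descendants' portion (6,000,000) is divided into 5 shares of 1,200,000: Zephyr, Ilse, and Mireille each take 1,200,000; Rashid's 1,200,000 share passes to Rashid's issue; Dora's 1,200,000 share passes to Dora's issue.
Rashid's share (1,200,000) is divided into 3 shares of 400,000: Wren, Tobias, and Vance each take 400,000.
Dora's share (1,200,000) is divided into 2 shares of 600,000: Yseult and Qadir each take 600,000.

Dayo: 1,750,000; Zephyr: 1,200,000; Ilse: 1,200,000; Wren: 400,000; Tobias: 400,000; Vance: 400,000; Yseult: 600,000; Qadir: 600,000; Mireille: 1,200,000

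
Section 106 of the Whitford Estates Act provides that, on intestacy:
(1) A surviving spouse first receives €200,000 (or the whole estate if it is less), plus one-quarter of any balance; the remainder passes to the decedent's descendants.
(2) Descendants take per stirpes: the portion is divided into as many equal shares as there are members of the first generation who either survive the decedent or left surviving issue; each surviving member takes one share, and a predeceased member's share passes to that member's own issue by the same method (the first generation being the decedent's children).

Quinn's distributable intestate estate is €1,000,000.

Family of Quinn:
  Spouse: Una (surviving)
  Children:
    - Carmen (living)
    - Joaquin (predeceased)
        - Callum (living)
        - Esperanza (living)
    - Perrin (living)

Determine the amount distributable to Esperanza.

Esperanza receives €100,000.

Una first takes €200,000, leaving a balance of €800,000. Una then takes one-quarter of the balance (€200,000), for a total of €400,000. The remaining €600,000 passes to the descendants.
The descendants' portion (€600,000) is divided into 3 shares of €200,000: Carmen and Perrin each take €200,000; Joaquin's €200,000 share passes to Joaquin's issue.
Joaquin's share (€200,000) is divided into 2 shares of €100,000: Callum and Esperanza each take €100,000.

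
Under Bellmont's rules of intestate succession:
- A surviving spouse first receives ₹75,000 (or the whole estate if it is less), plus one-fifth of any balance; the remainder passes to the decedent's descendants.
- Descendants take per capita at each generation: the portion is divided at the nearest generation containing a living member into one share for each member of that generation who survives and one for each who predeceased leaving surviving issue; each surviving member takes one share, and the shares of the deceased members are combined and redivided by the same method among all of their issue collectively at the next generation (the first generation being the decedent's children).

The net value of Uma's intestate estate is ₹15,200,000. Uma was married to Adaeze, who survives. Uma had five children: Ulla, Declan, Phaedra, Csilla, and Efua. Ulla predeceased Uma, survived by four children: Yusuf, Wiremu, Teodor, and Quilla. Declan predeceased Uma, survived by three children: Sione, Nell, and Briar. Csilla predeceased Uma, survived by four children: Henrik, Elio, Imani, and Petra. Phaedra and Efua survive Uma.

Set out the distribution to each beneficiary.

Adaeze: ₹3,100,000; Yusuf: ₹660,000; Wiremu: ₹660,000; Teodor: ₹660,000; Quilla: ₹660,000; Sione: ₹660,000; Nell: ₹660,000; Briar: ₹660,000; Phaedra: ₹2,420,000; Henrik: ₹660,000; Elio: ₹660,000; Imani: ₹660,000; Petra: ₹660,000; Efua: ₹2,420,000

Adaeze first takes ₹75,000, leaving a balance of ₹15,125,000. Adaeze then takes one-fifth of the balance (₹3,025,000), for a total of ₹3,100,000. The remaining ₹12,100,000 passes to the descendants.
The descendants' portion (₹12,100,000) is divided at the children's generation into 5 shares of ₹2,420,000. Phaedra and Efua each take ₹2,420,000. The 3 shares of the deceased (Ulla, Declan, and Csilla) are combined into a pool of ₹7,260,000.
That pool (₹7,260,000) is divided at the grandchildren's generation equally among Yusuf, Wiremu, Teodor, Quilla, Sione, Nell, Briar, Henrik, Elio, Imani, and Petra: ₹660,000 each.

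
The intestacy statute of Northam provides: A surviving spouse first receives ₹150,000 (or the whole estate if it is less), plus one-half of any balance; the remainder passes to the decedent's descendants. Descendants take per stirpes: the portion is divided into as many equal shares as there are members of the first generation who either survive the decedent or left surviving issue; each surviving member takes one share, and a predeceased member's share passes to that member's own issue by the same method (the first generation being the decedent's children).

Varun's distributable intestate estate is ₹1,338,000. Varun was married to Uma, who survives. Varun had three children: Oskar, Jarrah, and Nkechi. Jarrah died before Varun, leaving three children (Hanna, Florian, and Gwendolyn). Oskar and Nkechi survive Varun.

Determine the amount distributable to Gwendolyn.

Uma first takes ₹150,000, leaving a balance of ₹1,188,000. Uma then takes one-half of the balance (₹594,000), for a total of ₹744,000. The remaining ₹594,000 passes to the descendants.
The descendants' portion (₹594,000) is divided into 3 shares of ₹198,000: Oskar and Nkechi each take ₹198,000; Jarrah's ₹198,000 share passes to Jarrah's issue.
Jarrah's share (₹198,000) is divided into 3 shares of ₹66,000: Hanna, Florian, and Gwendolyn each take ₹66,000.

Gwendolyn receives ₹66,000.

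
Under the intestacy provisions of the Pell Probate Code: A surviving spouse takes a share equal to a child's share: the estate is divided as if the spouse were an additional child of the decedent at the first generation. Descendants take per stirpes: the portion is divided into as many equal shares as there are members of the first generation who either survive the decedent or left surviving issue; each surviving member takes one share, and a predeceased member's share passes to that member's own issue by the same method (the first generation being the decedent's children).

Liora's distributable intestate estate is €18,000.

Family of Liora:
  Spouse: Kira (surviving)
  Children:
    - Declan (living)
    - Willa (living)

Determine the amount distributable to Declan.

Declan receives €6,000.

The spouse counts as an additional share at the children's level, so there are 3 primary shares of €6,000. Kira takes one such share (€6,000).
The children's combined portion (€12,000) is divided into 2 shares of €6,000: Declan and Willa each take €6,000.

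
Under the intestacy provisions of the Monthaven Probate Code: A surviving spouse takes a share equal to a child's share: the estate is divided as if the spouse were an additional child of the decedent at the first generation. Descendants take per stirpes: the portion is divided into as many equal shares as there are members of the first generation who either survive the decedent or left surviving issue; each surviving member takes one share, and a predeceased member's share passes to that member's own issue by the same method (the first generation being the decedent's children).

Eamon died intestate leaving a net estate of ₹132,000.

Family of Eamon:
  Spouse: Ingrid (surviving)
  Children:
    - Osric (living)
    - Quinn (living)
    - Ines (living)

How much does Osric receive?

Osric receives ₹33,000.

The spouse counts as an additional share at the children's level, so there are 4 primary shares of ₹33,000. Ingrid takes one such share (₹33,000).
The children's combined portion (₹99,000) is divided into 3 shares of ₹33,000: Osric, Quinn, and Ines each take ₹33,000.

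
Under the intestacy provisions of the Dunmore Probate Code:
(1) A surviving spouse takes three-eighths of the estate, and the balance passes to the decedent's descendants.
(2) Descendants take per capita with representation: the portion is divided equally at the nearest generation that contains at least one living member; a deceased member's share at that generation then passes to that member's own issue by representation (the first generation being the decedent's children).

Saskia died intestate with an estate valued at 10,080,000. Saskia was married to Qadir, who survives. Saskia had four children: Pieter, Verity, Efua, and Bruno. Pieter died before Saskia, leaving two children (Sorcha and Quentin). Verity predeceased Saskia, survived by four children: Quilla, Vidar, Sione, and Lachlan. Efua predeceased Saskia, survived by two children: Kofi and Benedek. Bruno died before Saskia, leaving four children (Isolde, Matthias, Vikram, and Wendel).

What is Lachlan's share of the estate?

Qadir takes three-eighths of 10,080,000 = 3,780,000. The remaining 6,300,000 passes to the descendants.
No child survives, so the initial division is made at the grandchildren's generation.
The descendants' portion (6,300,000) is divided into 12 shares of 525,000: Sorcha, Quentin, Quilla, Vidar, Sione, Lachlan, Kofi, Benedek, Isolde, Matthias, Vikram, and Wendel each take 525,000.

Lachlan receives 525,000.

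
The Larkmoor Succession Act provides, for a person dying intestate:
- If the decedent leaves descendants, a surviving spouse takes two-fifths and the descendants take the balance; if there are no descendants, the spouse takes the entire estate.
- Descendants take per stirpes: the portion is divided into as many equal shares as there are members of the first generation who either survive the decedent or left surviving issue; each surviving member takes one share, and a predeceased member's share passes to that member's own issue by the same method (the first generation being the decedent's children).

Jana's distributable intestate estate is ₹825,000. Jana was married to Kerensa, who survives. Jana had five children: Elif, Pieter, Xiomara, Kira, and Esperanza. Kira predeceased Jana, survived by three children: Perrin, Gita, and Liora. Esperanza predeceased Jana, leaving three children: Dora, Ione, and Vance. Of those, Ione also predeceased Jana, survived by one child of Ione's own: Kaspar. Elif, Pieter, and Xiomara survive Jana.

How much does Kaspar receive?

Kerensa takes two-fifths of ₹825,000 = ₹330,000. The remaining ₹495,000 passes to the descendants.
The descendants' portion (₹495,000) is divided into 5 shares of ₹99,000: Elif, Pieter, and Xiomara each take ₹99,000; Kira's ₹99,000 share passes to Kira's issue; Esperanza's ₹99,000 share passes to Esperanza's issue.
Kira's share (₹99,000) is divided into 3 shares of ₹33,000: Perrin, Gita, and Liora each take ₹33,000.
Esperanza's share (₹99,000) is divided into 3 shares of ₹33,000: Dora and Vance each take ₹33,000; Ione's ₹33,000 share passes to Ione's issue.
Ione's share (₹33,000) passes entirely to Kaspar.

Kaspar receives ₹33,000.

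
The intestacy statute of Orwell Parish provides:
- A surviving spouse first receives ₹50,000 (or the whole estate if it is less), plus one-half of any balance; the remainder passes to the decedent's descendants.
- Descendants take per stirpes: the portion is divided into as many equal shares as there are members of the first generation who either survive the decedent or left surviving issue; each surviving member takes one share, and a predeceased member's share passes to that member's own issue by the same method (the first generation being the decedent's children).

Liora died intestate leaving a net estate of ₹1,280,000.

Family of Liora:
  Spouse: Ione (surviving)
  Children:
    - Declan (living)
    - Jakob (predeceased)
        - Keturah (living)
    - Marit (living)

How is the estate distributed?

Ione first takes ₹50,000, leaving a balance of ₹1,230,000. Ione then takes one-half of the balance (₹615,000), for a total of ₹665,000. The remaining ₹615,000 passes to the descendants.
The descendants' portion (₹615,000) is divided into 3 shares of ₹205,000: Declan and Marit each take ₹205,000; Jakob's ₹205,000 share passes to Jakob's issue.
Jakob's share (₹205,000) passes entirely to Keturah.

Ione: ₹665,000; Declan: ₹205,000; Keturah: ₹205,000; Marit: ₹205,000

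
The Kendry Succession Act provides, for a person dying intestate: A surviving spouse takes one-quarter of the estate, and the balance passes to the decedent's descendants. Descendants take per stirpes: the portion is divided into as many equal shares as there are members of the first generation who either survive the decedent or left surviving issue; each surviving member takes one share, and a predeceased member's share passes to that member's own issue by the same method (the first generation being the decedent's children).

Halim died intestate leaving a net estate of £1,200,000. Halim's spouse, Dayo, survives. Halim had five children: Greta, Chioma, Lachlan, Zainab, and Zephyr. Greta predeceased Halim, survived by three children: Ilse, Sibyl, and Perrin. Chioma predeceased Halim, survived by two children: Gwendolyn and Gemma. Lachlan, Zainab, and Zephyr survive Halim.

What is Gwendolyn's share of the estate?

Gwendolyn receives £90,000.

Dayo takes one-quarter of £1,200,000 = £300,000. The remaining £900,000 passes to the descendants.
The descendants' portion (£900,000) is divided into 5 shares of £180,000: Lachlan, Zainab, and Zephyr each take £180,000; Greta's £180,000 share passes to Greta's issue; Chioma's £180,000 share passes to Chioma's issue.
Greta's share (£180,000) is divided into 3 shares of £60,000: Ilse, Sibyl, and Perrin each take £60,000.
Chioma's share (£180,000) is divided into 2 shares of £90,000: Gwendolyn and Gemma each take £90,000.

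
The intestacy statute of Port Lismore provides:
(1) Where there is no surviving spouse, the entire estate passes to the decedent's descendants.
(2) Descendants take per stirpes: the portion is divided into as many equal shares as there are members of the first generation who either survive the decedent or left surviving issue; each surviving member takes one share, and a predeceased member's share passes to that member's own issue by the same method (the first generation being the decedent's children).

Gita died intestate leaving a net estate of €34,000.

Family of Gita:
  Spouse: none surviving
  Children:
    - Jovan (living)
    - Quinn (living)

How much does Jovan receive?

The entire €34,000 passes to the descendants.
That amount (€34,000) is divided into 2 shares of €17,000: Jovan and Quinn each take €17,000.

Jovan receives €17,000.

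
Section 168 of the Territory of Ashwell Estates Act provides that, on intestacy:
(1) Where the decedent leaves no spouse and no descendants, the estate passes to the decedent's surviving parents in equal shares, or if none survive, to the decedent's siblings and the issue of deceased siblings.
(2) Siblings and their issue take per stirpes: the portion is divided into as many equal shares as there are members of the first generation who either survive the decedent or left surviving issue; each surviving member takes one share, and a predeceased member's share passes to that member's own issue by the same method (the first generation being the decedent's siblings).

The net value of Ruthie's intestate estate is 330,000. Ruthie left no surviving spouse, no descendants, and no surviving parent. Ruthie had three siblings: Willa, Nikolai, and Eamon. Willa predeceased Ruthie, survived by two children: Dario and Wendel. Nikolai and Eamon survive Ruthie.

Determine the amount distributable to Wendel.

Wendel receives 55,000.

The entire 330,000 passes to the siblings and their issue.
That amount (330,000) is divided into 3 shares of 110,000: Nikolai and Eamon each take 110,000; Willa's 110,000 share passes to Willa's issue.
Willa's share (110,000) is divided into 2 shares of 55,000: Dario and Wendel each take 55,000.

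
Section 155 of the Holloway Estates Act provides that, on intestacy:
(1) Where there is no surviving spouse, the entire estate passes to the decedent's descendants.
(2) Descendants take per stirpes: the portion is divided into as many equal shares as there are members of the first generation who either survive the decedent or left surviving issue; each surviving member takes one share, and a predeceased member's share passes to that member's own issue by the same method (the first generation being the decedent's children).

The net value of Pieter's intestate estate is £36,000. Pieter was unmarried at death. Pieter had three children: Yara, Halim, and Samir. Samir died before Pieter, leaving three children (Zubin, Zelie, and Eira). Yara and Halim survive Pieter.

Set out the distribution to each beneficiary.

Yara: £12,000; Halim: £12,000; Zubin: £4,000; Zelie: £4,000; Eira: £4,000

The entire £36,000 passes to the descendants.
That amount (£36,000) is divided into 3 shares of £12,000: Yara and Halim each take £12,000; Samir's £12,000 share passes to Samir's issue.
Samir's share (£12,000) is divided into 3 shares of £4,000: Zubin, Zelie, and Eira each take £4,000.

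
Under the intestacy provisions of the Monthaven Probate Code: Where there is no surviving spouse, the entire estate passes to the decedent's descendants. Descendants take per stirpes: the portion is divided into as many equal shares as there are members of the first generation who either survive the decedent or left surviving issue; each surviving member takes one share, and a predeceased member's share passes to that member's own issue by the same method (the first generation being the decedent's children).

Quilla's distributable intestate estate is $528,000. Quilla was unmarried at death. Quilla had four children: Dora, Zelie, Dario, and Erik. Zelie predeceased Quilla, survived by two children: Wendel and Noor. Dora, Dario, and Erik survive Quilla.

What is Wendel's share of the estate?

The entire $528,000 passes to the descendants.
That amount ($528,000) is divided into 4 shares of $132,000: Dora, Dario, and Erik each take $132,000; Zelie's $132,000 share passes to Zelie's issue.
Zelie's share ($132,000) is divided into 2 shares of $66,000: Wendel and Noor each take $66,000.

Wendel receives $66,000.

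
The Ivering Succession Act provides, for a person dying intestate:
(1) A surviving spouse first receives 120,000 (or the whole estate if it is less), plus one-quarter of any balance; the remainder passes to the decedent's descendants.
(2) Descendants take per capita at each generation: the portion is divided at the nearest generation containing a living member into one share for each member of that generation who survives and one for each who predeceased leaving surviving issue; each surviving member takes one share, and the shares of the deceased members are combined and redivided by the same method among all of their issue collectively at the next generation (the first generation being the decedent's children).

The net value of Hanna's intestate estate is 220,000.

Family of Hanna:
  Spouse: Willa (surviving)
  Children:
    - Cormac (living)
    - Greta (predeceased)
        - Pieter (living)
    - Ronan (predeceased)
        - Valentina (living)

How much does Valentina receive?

Valentina receives 25,000.

Willa first takes 120,000, leaving a balance of 100,000. Willa then takes one-quarter of the balance (25,000), for a total of 145,000. The remaining 75,000 passes to the descendants.
The descendants' portion (75,000) is divided at the children's generation into 3 shares of 25,000. Cormac takes 25,000. The 2 shares of the deceased (Greta and Ronan) are combined into a pool of 50,000.
That pool (50,000) is divided at the grandchildren's generation equally among Pieter and Valentina: 25,000 each.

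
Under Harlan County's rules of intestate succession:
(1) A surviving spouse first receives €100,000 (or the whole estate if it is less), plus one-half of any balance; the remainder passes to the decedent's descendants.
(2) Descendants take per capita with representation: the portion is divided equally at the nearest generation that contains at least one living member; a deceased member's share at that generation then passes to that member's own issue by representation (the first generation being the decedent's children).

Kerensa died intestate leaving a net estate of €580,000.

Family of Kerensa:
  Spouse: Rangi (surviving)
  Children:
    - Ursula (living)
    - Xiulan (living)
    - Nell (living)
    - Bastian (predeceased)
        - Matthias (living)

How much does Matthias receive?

Matthias receives €60,000.

Rangi first takes €100,000, leaving a balance of €480,000. Rangi then takes one-half of the balance (€240,000), for a total of €340,000. The remaining €240,000 passes to the descendants.
The descendants' portion (€240,000) is divided into 4 shares of €60,000: Ursula, Xiulan, and Nell each take €60,000; Bastian's €60,000 share passes to Bastian's issue.
Bastian's share (€60,000) passes entirely to Matthias.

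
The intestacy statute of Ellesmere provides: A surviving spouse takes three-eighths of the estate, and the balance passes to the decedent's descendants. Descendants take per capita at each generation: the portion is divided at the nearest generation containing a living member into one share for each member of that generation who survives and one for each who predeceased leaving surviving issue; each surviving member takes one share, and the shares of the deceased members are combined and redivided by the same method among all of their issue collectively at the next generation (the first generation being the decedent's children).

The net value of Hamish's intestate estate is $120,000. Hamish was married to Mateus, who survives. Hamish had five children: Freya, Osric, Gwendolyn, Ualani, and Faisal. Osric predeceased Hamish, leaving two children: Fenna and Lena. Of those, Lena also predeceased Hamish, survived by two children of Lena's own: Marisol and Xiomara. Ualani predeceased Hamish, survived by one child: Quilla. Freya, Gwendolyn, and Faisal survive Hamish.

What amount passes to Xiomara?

Mateus takes three-eighths of $120,000 = $45,000. The remaining $75,000 passes to the descendants.
The descendants' portion ($75,000) is divided at the children's generation into 5 shares of $15,000. Freya, Gwendolyn, and Faisal each take $15,000. The 2 shares of the deceased (Osric and Ualani) are combined into a pool of $30,000.
That pool ($30,000) is divided at the grandchildren's generation into 3 shares of $10,000. Fenna and Quilla each take $10,000. The remaining share for the deceased Lena ($10,000) is carried to the next generation.
That pool ($10,000) is divided at the great-grandchildren's generation equally among Marisol and Xiomara: $5,000 each.

Xiomara receives $5,000.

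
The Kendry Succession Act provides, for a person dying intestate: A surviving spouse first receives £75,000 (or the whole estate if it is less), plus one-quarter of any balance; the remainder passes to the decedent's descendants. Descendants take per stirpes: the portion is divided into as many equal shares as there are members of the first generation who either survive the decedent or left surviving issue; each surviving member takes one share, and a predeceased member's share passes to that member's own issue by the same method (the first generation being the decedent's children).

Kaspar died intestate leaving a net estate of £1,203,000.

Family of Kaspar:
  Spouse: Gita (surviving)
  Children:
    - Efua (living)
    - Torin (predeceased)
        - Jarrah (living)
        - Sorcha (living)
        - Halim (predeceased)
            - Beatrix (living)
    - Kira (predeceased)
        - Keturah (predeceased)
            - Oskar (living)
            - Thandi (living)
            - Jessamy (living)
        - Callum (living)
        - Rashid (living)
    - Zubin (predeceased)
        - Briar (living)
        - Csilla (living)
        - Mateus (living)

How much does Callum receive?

Gita first takes £75,000, leaving a balance of £1,128,000. Gita then takes one-quarter of the balance (£282,000), for a total of £357,000. The remaining £846,000 passes to the descendants.
The descendants' portion (£846,000) is divided into 4 shares of £211,500: Efua takes £211,500; Torin's £211,500 share passes to Torin's issue; Kira's £211,500 share passes to Kira's issue; Zubin's £211,500 share passes to Zubin's issue.
Torin's share (£211,500) is divided into 3 shares of £70,500: Jarrah and Sorcha each take £70,500; Halim's £70,500 share passes to Halim's issue.
Halim's share (£70,500) passes entirely to Beatrix.
Kira's share (£211,500) is divided into 3 shares of £70,500: Callum and Rashid each take £70,500; Keturah's £70,500 share passes to Keturah's issue.
Keturah's share (£70,500) is divided into 3 shares of £23,500: Oskar, Thandi, and Jessamy each take £23,500.
Zubin's share (£211,500) is divided into 3 shares of £70,500: Briar, Csilla, and Mateus each take £70,500.

Callum receives £70,500.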